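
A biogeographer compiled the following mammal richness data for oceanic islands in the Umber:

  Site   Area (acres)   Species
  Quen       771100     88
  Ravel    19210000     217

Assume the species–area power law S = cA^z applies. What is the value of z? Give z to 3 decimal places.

0.281

Taking logs: ln S = ln c + z ln A, so z = (ln S₂ − ln S₁)/(ln A₂ − ln A₁).
z = ln(217/88) / ln(19210000/771100) = ln(2.466) / ln(24.91) = 0.9026 / 3.2154 = 0.2807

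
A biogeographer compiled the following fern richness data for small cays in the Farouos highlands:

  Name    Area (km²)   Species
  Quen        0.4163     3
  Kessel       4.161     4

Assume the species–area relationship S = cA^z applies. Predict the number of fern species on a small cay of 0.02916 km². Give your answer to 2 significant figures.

z = ln(4/3) / ln(4.161/0.4163) = 0.2877 / 2.3021 = 0.1250
c = 3 / 0.4163^0.1250 = 3 / 0.8963 = 3.347
S₃ = 3.347 × 0.02916^0.1250 = 3.347 × 0.6429 ≈ 2.152

2.2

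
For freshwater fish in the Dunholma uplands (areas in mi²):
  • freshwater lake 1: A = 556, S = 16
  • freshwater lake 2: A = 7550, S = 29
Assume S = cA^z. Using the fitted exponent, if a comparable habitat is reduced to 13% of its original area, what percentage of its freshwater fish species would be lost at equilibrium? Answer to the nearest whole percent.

37%

z = ln(29/16) / ln(7550/556) = 0.5947 / 2.6085 = 0.2280
S_new/S_old = (A_new/A_old)^z = 0.13^0.2280 = exp(0.2280 × -2.0402) = 0.628
Fraction lost = 1 − 0.628 = 0.372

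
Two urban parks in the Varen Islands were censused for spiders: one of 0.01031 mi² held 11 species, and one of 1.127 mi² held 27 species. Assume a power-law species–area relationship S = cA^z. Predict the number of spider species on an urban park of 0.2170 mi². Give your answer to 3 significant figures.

z = ln(27/11) / ln(1.127/0.01031) = 0.8979 / 4.6942 = 0.1913
c = 11 / 0.01031^0.1913 = 11 / 0.4168 = 26.39
S₃ = 26.39 × 0.217^0.1913 = 26.39 × 0.7466 ≈ 19.7

19.7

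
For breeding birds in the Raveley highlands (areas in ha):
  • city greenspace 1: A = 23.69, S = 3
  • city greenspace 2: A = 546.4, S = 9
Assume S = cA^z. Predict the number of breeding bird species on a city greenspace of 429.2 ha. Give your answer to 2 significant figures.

z = ln(9/3) / ln(546.4/23.69) = 1.0986 / 3.1383 = 0.3501
c = 3 / 23.69^0.3501 = 3 / 3.028 = 0.9907
S₃ = 0.9907 × 429.2^0.3501 = 0.9907 × 8.348 ≈ 8.271

8.3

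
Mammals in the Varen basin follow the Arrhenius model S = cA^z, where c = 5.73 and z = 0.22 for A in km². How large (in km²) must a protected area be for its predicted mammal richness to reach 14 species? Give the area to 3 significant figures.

58.0 km²

14 = 5.73 × A^0.22  ⇒  A^0.22 = 14/5.73 = 2.443
ln A = ln(2.443) / 0.22 = 0.8933 / 0.22 = 4.0606
A = e^4.0606 ≈ 58.01 km²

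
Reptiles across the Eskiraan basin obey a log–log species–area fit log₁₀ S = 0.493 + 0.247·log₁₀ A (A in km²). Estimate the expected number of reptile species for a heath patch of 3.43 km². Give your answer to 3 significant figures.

4.22

S = 3.112 × 3.43^0.247 = 3.112 × 1.356 ≈ 4.219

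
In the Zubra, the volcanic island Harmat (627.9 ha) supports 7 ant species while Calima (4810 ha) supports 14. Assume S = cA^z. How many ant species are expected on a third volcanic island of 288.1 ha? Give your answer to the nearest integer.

5

z = ln(14/7) / ln(4810/627.9) = 0.6931 / 2.0361 = 0.3404
c = 7 / 627.9^0.3404 = 7 / 8.964 = 0.7809
S₃ = 0.7809 × 288.1^0.3404 = 0.7809 × 6.876 ≈ 5.369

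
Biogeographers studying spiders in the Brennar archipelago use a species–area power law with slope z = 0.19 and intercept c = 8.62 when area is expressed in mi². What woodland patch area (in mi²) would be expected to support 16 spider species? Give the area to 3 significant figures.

16 = 8.62 × A^0.19  ⇒  A^0.19 = 16/8.62 = 1.856
ln A = ln(1.856) / 0.19 = 0.6185 / 0.19 = 3.2553
A = e^3.2553 ≈ 25.93 mi²

25.9 mi²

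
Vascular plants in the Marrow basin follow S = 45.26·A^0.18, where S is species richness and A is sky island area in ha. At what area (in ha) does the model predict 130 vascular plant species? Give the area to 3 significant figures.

130 = 45.26 × A^0.18  ⇒  A^0.18 = 130/45.26 = 2.872
ln A = ln(2.872) / 0.18 = 1.0551 / 0.18 = 5.8617
A = e^5.8617 ≈ 351.3 ha

351 ha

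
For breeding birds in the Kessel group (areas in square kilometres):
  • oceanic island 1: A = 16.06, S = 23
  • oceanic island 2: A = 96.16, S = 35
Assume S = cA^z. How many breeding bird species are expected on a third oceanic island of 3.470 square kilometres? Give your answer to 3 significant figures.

z = ln(35/23) / ln(96.16/16.06) = 0.4199 / 1.7897 = 0.2346
c = 23 / 16.06^0.2346 = 23 / 1.918 = 11.99
S₃ = 11.99 × 3.47^0.2346 = 11.99 × 1.339 ≈ 16.06

16.1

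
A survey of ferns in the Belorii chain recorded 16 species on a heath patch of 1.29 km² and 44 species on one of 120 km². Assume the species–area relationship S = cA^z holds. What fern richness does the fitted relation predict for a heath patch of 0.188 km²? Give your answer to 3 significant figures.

z = ln(44/16) / ln(120/1.29) = 1.0116 / 4.5328 = 0.2232
c = 16 / 1.29^0.2232 = 16 / 1.058 = 15.12
S₃ = 15.12 × 0.188^0.2232 = 15.12 × 0.6887 ≈ 10.41

10.4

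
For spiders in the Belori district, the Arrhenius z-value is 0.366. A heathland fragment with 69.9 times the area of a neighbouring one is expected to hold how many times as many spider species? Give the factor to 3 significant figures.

S₂/S₁ = (A₂/A₁)^z = 69.9^0.366
ln(S₂/S₁) = 0.366 × ln 69.9 = 0.366 × 4.2471 = 1.5544
S₂/S₁ = e^1.5544 ≈ 4.732

4.73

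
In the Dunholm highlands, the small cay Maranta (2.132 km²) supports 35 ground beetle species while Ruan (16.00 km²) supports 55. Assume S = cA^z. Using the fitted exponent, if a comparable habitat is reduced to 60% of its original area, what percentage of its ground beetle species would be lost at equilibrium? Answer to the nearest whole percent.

z = ln(55/35) / ln(16/2.132) = 0.4520 / 2.0155 = 0.2243
S_new/S_old = (A_new/A_old)^z = 0.6^0.2243 = exp(0.2243 × -0.5108) = 0.8918
Fraction lost = 1 − 0.8918 = 0.1082

11%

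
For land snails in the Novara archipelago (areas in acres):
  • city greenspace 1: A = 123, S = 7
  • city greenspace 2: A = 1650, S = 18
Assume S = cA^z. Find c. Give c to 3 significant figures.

z = ln(S₂/S₁) / ln(A₂/A₁) = ln(18/7) / ln(1650/123) = 0.9445 / 2.5963 = 0.3638
c = S₁ / A₁^z = 7 / 123^0.3638 = 7 / 5.758 = 1.216

1.22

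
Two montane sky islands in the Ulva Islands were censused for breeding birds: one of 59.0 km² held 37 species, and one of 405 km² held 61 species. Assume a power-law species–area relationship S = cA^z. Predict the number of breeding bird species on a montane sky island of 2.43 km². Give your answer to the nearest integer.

16

z = ln(61/37) / ln(405/59) = 0.5000 / 1.9263 = 0.2595
c = 37 / 59^0.2595 = 37 / 2.881 = 12.84
S₃ = 12.84 × 2.43^0.2595 = 12.84 × 1.259 ≈ 16.17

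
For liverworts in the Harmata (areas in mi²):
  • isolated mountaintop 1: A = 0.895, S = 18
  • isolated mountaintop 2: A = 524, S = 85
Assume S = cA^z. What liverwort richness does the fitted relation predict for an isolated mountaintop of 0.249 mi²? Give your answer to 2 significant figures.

z = ln(85/18) / ln(524/0.895) = 1.5523 / 6.3724 = 0.2436
c = 18 / 0.895^0.2436 = 18 / 0.9733 = 18.49
S₃ = 18.49 × 0.249^0.2436 = 18.49 × 0.7127 ≈ 13.18

13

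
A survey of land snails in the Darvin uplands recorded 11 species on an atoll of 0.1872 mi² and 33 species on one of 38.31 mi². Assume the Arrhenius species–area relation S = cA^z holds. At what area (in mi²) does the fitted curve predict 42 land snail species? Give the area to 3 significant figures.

123 mi²

z = ln(33/11) / ln(38.31/0.1872) = 1.0986 / 5.3213 = 0.2065
c = 11 / 0.1872^0.2065 = 11 / 0.7076 = 15.55
A = (42/15.55)^(1/0.2065) ⇒ ln A = ln(2.702)/0.2065 = 4.8138
A = e^4.8138 ≈ 123.2 mi²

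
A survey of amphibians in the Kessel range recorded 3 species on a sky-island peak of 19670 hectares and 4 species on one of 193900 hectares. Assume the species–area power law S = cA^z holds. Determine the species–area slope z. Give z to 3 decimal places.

0.126

Taking logs: ln S = ln c + z ln A, so z = (ln S₂ − ln S₁)/(ln A₂ − ln A₁).
z = ln(4/3) / ln(193900/19670) = ln(1.333) / ln(9.858) = 0.2877 / 2.2882 = 0.1257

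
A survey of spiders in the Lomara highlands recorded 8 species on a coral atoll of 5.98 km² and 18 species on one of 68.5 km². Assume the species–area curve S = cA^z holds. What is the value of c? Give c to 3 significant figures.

4.41

z = ln(S₂/S₁) / ln(A₂/A₁) = ln(18/8) / ln(68.5/5.98) = 0.8109 / 2.4384 = 0.3326
c = S₁ / A₁^z = 8 / 5.98^0.3326 = 8 / 1.813 = 4.414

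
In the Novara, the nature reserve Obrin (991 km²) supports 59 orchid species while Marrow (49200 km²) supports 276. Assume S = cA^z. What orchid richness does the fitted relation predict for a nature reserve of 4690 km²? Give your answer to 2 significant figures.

110

z = ln(276/59) / ln(49200/991) = 1.5429 / 3.9049 = 0.3951
c = 59 / 991^0.3951 = 59 / 15.27 = 3.864
S₃ = 3.864 × 4690^0.3951 = 3.864 × 28.22 ≈ 109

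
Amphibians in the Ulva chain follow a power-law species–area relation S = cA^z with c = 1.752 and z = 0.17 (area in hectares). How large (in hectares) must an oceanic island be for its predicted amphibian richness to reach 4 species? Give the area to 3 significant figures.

129 hectares

4 = 1.752 × A^0.17  ⇒  A^0.17 = 4/1.752 = 2.283
ln A = ln(2.283) / 0.17 = 0.8255 / 0.17 = 4.8561
A = e^4.8561 ≈ 128.5 hectares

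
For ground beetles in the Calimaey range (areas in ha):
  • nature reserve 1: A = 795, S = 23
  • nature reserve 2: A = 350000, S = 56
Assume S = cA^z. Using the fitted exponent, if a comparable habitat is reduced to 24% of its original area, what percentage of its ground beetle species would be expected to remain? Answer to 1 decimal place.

z = ln(56/23) / ln(350000/795) = 0.8899 / 6.0873 = 0.1462
S_new/S_old = (A_new/A_old)^z = 0.24^0.1462 = exp(0.1462 × -1.4271) = 0.8117

81.2%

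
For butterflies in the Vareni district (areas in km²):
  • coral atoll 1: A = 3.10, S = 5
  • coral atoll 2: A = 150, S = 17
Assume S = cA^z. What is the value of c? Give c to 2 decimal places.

z = ln(S₂/S₁) / ln(A₂/A₁) = ln(17/5) / ln(150/3.1) = 1.2238 / 3.8792 = 0.3155
c = S₁ / A₁^z = 5 / 3.1^0.3155 = 5 / 1.429 = 3.499

3.50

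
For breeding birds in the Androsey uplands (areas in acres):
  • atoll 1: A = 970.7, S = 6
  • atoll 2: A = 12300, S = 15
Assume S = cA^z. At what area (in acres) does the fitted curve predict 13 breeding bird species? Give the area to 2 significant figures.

z = ln(15/6) / ln(12300/970.7) = 0.9163 / 2.5393 = 0.3608
c = 6 / 970.7^0.3608 = 6 / 11.96 = 0.5015
A = (13/0.5015)^(1/0.3608) ⇒ ln A = ln(25.92)/0.3608 = 9.0208
A = e^9.0208 ≈ 8273 acres

8300 acres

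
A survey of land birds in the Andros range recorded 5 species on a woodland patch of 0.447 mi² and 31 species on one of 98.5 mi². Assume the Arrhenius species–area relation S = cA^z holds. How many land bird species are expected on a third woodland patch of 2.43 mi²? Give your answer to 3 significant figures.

z = ln(31/5) / ln(98.5/0.447) = 1.8245 / 5.3953 = 0.3382
c = 5 / 0.447^0.3382 = 5 / 0.7616 = 6.565
S₃ = 6.565 × 2.43^0.3382 = 6.565 × 1.35 ≈ 8.864

8.86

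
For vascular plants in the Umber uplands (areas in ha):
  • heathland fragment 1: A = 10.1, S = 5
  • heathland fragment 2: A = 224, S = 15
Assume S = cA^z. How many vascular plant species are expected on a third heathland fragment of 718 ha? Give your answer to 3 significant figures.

22.7

z = ln(15/5) / ln(224/10.1) = 1.0986 / 3.0991 = 0.3545
c = 5 / 10.1^0.3545 = 5 / 2.27 = 2.203
S₃ = 2.203 × 718^0.3545 = 2.203 × 10.29 ≈ 22.67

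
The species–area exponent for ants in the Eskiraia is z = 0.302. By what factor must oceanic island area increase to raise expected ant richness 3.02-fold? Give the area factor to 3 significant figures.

(A₂/A₁)^0.302 = 3.02, so A₂/A₁ = 3.02^(1/0.302) = 3.02^3.311
ln(A₂/A₁) = ln 3.02 / 0.302 = 1.1053 / 0.302 = 3.6598
A₂/A₁ = e^3.6598 ≈ 38.85

38.9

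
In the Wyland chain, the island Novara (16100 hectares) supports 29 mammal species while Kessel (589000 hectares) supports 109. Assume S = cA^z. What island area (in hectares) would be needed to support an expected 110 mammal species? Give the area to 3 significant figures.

604000 hectares

z = ln(109/29) / ln(589000/16100) = 1.3241 / 3.5996 = 0.3678
c = 29 / 16100^0.3678 = 29 / 35.27 = 0.8222
A = (110/0.8222)^(1/0.3678) ⇒ ln A = ln(133.8)/0.3678 = 13.3110
A = e^13.3110 ≈ 603807 hectares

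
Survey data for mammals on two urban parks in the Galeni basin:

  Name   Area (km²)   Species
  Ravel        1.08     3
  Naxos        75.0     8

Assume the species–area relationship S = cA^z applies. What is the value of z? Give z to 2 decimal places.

Taking logs: ln S = ln c + z ln A, so z = (ln S₂ − ln S₁)/(ln A₂ − ln A₁).
z = ln(8/3) / ln(75/1.08) = ln(2.667) / ln(69.44) = 0.9808 / 4.2405 = 0.2313

0.23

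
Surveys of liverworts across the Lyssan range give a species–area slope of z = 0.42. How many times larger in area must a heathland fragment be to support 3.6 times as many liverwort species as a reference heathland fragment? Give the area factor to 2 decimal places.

(A₂/A₁)^0.42 = 3.6, so A₂/A₁ = 3.6^(1/0.42) = 3.6^2.381
ln(A₂/A₁) = ln 3.6 / 0.42 = 1.2809 / 0.42 = 3.0498
A₂/A₁ = e^3.0498 ≈ 21.11

21.11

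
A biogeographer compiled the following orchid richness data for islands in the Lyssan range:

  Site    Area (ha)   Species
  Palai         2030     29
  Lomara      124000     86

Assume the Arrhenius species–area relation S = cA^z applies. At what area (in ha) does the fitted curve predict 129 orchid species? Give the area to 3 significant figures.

z = ln(86/29) / ln(124000/2030) = 1.0871 / 4.1122 = 0.2643
c = 29 / 2030^0.2643 = 29 / 7.487 = 3.873
A = (129/3.873)^(1/0.2643) ⇒ ln A = ln(33.31)/0.2643 = 13.2619
A = e^13.2619 ≈ 574862 ha

575000 ha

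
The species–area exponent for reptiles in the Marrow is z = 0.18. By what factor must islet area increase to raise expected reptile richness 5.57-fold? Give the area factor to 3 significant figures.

(A₂/A₁)^0.18 = 5.57, so A₂/A₁ = 5.57^(1/0.18) = 5.57^5.556
ln(A₂/A₁) = ln 5.57 / 0.18 = 1.7174 / 0.18 = 9.5411
A₂/A₁ = e^9.5411 ≈ 13920

13900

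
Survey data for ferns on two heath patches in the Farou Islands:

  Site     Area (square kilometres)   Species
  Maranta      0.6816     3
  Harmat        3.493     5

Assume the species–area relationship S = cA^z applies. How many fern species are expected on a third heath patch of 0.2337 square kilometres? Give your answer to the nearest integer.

z = ln(5/3) / ln(3.493/0.6816) = 0.5108 / 1.6341 = 0.3126
c = 3 / 0.6816^0.3126 = 3 / 0.8871 = 3.382
S₃ = 3.382 × 0.2337^0.3126 = 3.382 × 0.6348 ≈ 2.147

2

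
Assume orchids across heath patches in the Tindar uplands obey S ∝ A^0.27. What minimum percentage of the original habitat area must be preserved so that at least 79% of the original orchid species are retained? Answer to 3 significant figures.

Need (A_new/A_old)^0.27 = 0.79, so A_new/A_old = 0.79^(1/0.27) = 0.79^3.704
ln(A_new/A_old) = ln 0.79 / 0.27 = -0.2357 / 0.27 = -0.8730
A_new/A_old = e^-0.8730 ≈ 0.4177

41.8%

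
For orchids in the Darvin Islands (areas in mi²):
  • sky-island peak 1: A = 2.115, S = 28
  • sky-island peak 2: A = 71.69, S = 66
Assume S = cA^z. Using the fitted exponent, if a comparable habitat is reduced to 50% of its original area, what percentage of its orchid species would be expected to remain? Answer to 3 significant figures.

84.5%

z = ln(66/28) / ln(71.69/2.115) = 0.8575 / 3.5233 = 0.2434
S_new/S_old = (A_new/A_old)^z = 0.5^0.2434 = exp(0.2434 × -0.6931) = 0.8448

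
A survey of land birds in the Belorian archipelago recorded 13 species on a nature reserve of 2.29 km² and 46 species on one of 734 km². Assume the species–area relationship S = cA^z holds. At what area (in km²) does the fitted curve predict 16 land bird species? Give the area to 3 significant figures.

5.91 km²

z = ln(46/13) / ln(734/2.29) = 1.2637 / 5.7700 = 0.2190
c = 13 / 2.29^0.2190 = 13 / 1.199 = 10.84
A = (16/10.84)^(1/0.2190) ⇒ ln A = ln(1.476)/0.2190 = 1.7766
A = e^1.7766 ≈ 5.91 km²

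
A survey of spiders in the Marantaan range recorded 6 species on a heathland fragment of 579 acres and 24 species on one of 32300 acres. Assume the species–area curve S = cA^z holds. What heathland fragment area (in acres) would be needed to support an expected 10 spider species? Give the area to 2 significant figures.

2500 acres

z = ln(24/6) / ln(32300/579) = 1.3863 / 4.0215 = 0.3447
c = 6 / 579^0.3447 = 6 / 8.961 = 0.6696
A = (10/0.6696)^(1/0.3447) ⇒ ln A = ln(14.93)/0.3447 = 7.8432
A = e^7.8432 ≈ 2548 acres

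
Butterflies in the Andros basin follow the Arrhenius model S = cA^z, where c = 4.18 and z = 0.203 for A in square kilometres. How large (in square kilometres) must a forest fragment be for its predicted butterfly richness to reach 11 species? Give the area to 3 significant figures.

117 square kilometres

11 = 4.18 × A^0.203  ⇒  A^0.203 = 11/4.18 = 2.632
ln A = ln(2.632) / 0.203 = 0.9676 / 0.203 = 4.7664
A = e^4.7664 ≈ 117.5 square kilometres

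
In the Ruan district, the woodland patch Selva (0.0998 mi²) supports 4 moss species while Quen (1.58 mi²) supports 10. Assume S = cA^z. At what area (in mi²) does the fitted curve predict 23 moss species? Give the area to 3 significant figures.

z = ln(10/4) / ln(1.58/0.0998) = 0.9163 / 2.7620 = 0.3317
c = 4 / 0.0998^0.3317 = 4 / 0.4655 = 8.592
A = (23/8.592)^(1/0.3317) ⇒ ln A = ln(2.677)/0.3317 = 2.9681
A = e^2.9681 ≈ 19.45 mi²

19.5 mi²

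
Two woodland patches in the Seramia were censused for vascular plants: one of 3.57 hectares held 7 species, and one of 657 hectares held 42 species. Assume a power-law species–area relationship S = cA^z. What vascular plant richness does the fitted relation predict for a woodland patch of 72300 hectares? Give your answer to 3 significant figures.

211

z = ln(42/7) / ln(657/3.57) = 1.7918 / 5.2151 = 0.3436
c = 7 / 3.57^0.3436 = 7 / 1.548 = 4.521
S₃ = 4.521 × 72300^0.3436 = 4.521 × 46.71 ≈ 211.2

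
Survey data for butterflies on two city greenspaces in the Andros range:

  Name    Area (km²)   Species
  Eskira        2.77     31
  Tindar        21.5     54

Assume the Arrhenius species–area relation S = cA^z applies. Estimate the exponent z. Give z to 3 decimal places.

Taking logs: ln S = ln c + z ln A, so z = (ln S₂ − ln S₁)/(ln A₂ − ln A₁).
z = ln(54/31) / ln(21.5/2.77) = ln(1.742) / ln(7.762) = 0.5550 / 2.0492 = 0.2708

0.271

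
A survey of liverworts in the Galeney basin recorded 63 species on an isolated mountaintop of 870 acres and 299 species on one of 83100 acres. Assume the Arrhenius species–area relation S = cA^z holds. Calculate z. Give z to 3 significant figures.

0.342

Taking logs: ln S = ln c + z ln A, so z = (ln S₂ − ln S₁)/(ln A₂ − ln A₁).
z = ln(299/63) / ln(83100/870) = ln(4.746) / ln(95.52) = 1.5573 / 4.5593 = 0.3416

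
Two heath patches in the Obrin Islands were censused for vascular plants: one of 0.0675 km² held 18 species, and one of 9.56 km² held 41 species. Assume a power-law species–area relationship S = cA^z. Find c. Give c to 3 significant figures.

z = ln(S₂/S₁) / ln(A₂/A₁) = ln(41/18) / ln(9.56/0.0675) = 0.8232 / 4.9532 = 0.1662
c = S₁ / A₁^z = 18 / 0.0675^0.1662 = 18 / 0.6389 = 28.17

28.2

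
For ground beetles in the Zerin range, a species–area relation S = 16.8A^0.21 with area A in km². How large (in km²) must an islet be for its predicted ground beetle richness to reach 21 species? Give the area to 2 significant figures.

2.9 km²

21 = 16.8 × A^0.21  ⇒  A^0.21 = 21/16.8 = 1.25
ln A = ln(1.25) / 0.21 = 0.2231 / 0.21 = 1.0626
A = e^1.0626 ≈ 2.894 km²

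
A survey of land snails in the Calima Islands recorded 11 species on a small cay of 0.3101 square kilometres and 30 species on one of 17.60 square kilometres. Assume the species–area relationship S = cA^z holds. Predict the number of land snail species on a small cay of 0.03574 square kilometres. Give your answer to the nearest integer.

z = ln(30/11) / ln(17.6/0.3101) = 1.0033 / 4.0388 = 0.2484
c = 11 / 0.3101^0.2484 = 11 / 0.7476 = 14.71
S₃ = 14.71 × 0.03574^0.2484 = 14.71 × 0.4371 ≈ 6.431

6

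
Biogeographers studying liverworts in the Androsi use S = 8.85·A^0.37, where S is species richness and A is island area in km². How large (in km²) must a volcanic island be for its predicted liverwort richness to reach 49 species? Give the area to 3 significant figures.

102 km²

49 = 8.85 × A^0.37  ⇒  A^0.37 = 49/8.85 = 5.537
ln A = ln(5.537) / 0.37 = 1.7114 / 0.37 = 4.6254
A = e^4.6254 ≈ 102 km²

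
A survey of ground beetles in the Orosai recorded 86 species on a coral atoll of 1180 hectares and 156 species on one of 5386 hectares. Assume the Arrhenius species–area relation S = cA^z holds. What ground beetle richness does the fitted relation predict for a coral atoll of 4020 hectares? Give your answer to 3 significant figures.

z = ln(156/86) / ln(5386/1180) = 0.5955 / 1.5183 = 0.3922
c = 86 / 1180^0.3922 = 86 / 16.03 = 5.366
S₃ = 5.366 × 4020^0.3922 = 5.366 × 25.92 ≈ 139.1

139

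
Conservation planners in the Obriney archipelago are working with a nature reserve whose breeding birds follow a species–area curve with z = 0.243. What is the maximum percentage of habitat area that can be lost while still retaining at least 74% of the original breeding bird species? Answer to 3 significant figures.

Need (A_new/A_old)^0.243 = 0.74, so A_new/A_old = 0.74^(1/0.243) = 0.74^4.115
ln(A_new/A_old) = ln 0.74 / 0.243 = -0.3011 / 0.243 = -1.2391
A_new/A_old = e^-1.2391 ≈ 0.2896
Fraction that can be lost = 1 − 0.2896 = 0.7104

71.0%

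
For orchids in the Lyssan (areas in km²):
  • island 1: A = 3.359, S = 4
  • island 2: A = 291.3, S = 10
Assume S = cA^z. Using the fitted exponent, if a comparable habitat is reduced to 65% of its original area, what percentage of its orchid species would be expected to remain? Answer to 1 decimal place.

91.5%

z = ln(10/4) / ln(291.3/3.359) = 0.9163 / 4.4627 = 0.2053
S_new/S_old = (A_new/A_old)^z = 0.65^0.2053 = exp(0.2053 × -0.4308) = 0.9153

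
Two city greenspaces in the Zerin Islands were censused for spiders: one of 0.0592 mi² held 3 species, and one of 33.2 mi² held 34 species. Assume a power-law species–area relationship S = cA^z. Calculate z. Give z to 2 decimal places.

0.38

Taking logs: ln S = ln c + z ln A, so z = (ln S₂ − ln S₁)/(ln A₂ − ln A₁).
z = ln(34/3) / ln(33.2/0.0592) = ln(11.33) / ln(560.8) = 2.4277 / 6.3294 = 0.3836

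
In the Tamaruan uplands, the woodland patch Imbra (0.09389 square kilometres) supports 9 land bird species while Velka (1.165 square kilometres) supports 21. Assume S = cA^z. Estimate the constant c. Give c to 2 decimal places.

19.95

z = ln(S₂/S₁) / ln(A₂/A₁) = ln(21/9) / ln(1.165/0.09389) = 0.8473 / 2.5184 = 0.3364
c = S₁ / A₁^z = 9 / 0.09389^0.3364 = 9 / 0.4512 = 19.95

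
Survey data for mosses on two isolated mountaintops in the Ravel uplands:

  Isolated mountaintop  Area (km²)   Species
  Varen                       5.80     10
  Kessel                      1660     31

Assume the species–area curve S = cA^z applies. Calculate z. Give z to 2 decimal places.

Taking logs: ln S = ln c + z ln A, so z = (ln S₂ − ln S₁)/(ln A₂ − ln A₁).
z = ln(31/10) / ln(1660/5.8) = ln(3.1) / ln(286.2) = 1.1314 / 5.6567 = 0.2000

0.20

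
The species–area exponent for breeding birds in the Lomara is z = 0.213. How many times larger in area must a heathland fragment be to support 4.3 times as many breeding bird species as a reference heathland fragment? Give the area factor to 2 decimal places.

(A₂/A₁)^0.213 = 4.3, so A₂/A₁ = 4.3^(1/0.213) = 4.3^4.695
ln(A₂/A₁) = ln 4.3 / 0.213 = 1.4586 / 0.213 = 6.8480
A₂/A₁ = e^6.8480 ≈ 942

941.96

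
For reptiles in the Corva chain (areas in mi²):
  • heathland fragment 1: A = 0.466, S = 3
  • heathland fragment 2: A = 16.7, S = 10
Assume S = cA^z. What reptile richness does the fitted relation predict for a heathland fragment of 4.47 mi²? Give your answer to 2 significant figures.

z = ln(10/3) / ln(16.7/0.466) = 1.2040 / 3.5790 = 0.3364
c = 3 / 0.466^0.3364 = 3 / 0.7735 = 3.879
S₃ = 3.879 × 4.47^0.3364 = 3.879 × 1.655 ≈ 6.419

6.4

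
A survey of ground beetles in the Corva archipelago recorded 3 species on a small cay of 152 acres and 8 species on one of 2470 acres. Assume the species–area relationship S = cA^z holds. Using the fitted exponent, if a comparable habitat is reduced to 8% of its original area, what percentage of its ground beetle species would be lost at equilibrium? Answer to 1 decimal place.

z = ln(8/3) / ln(2470/152) = 0.9808 / 2.7881 = 0.3518
S_new/S_old = (A_new/A_old)^z = 0.08^0.3518 = exp(0.3518 × -2.5257) = 0.4113
Fraction lost = 1 − 0.4113 = 0.5887

58.9%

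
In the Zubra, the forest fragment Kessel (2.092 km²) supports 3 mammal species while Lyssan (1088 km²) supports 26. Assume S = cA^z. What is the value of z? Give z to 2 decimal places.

0.35

Taking logs: ln S = ln c + z ln A, so z = (ln S₂ − ln S₁)/(ln A₂ − ln A₁).
z = ln(26/3) / ln(1088/2.092) = ln(8.667) / ln(520.1) = 2.1595 / 6.2540 = 0.3453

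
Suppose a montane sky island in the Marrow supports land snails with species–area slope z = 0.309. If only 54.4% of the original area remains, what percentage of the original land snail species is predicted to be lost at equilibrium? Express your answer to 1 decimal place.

S_new/S_old = (A_new/A_old)^z = 0.544^0.309
= exp(0.309 × ln 0.544) = exp(0.309 × -0.6088) = exp(-0.1881) ≈ 0.8285
Fraction lost = 1 − 0.8285 = 0.1715

17.1%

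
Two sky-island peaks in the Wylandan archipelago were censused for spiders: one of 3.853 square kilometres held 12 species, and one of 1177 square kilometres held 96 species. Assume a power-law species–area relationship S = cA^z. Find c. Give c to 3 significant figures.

7.35

z = ln(S₂/S₁) / ln(A₂/A₁) = ln(96/12) / ln(1177/3.853) = 2.0794 / 5.7219 = 0.3634
c = S₁ / A₁^z = 12 / 3.853^0.3634 = 12 / 1.633 = 7.35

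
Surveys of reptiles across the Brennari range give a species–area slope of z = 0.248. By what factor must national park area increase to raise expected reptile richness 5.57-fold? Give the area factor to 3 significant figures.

1020

(A₂/A₁)^0.248 = 5.57, so A₂/A₁ = 5.57^(1/0.248) = 5.57^4.032
ln(A₂/A₁) = ln 5.57 / 0.248 = 1.7174 / 0.248 = 6.9250
A₂/A₁ = e^6.9250 ≈ 1017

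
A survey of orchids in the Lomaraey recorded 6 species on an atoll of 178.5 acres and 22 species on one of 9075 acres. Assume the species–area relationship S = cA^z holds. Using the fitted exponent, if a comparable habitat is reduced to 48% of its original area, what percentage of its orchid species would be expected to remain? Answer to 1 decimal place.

z = ln(22/6) / ln(9075/178.5) = 1.2993 / 3.9287 = 0.3307
S_new/S_old = (A_new/A_old)^z = 0.48^0.3307 = exp(0.3307 × -0.7340) = 0.7845

78.4%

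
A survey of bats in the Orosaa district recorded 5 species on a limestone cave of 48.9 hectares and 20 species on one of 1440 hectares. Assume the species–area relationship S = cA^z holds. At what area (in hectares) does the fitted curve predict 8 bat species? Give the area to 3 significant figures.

154 hectares

z = ln(20/5) / ln(1440/48.9) = 1.3863 / 3.3826 = 0.4098
c = 5 / 48.9^0.4098 = 5 / 4.924 = 1.015
A = (8/1.015)^(1/0.4098) ⇒ ln A = ln(7.879)/0.4098 = 5.0366
A = e^5.0366 ≈ 153.9 hectares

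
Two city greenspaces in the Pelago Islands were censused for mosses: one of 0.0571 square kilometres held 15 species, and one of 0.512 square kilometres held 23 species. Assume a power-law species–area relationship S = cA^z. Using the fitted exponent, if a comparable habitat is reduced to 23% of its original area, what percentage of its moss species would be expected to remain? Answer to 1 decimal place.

75.1%

z = ln(23/15) / ln(0.512/0.0571) = 0.4274 / 2.1935 = 0.1949
S_new/S_old = (A_new/A_old)^z = 0.23^0.1949 = exp(0.1949 × -1.4697) = 0.751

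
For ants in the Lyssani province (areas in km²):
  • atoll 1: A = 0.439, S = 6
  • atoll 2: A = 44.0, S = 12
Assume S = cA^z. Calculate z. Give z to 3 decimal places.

Taking logs: ln S = ln c + z ln A, so z = (ln S₂ − ln S₁)/(ln A₂ − ln A₁).
z = ln(12/6) / ln(44/0.439) = ln(2) / ln(100.2) = 0.6931 / 4.6074 = 0.1504

0.150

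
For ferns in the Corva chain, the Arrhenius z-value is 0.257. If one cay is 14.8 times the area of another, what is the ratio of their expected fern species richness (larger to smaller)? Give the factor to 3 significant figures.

S₂/S₁ = (A₂/A₁)^z = 14.8^0.257
ln(S₂/S₁) = 0.257 × ln 14.8 = 0.257 × 2.6946 = 0.6925
S₂/S₁ = e^0.6925 ≈ 1.999

2.00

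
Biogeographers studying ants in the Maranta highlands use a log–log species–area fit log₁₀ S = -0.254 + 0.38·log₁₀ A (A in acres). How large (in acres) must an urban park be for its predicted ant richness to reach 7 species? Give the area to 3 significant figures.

7 = 0.5572 × A^0.38  ⇒  A^0.38 = 7/0.5572 = 12.56
ln A = ln(12.56) / 0.38 = 2.5308 / 0.38 = 6.6599
A = e^6.6599 ≈ 780.5 acres

780 acres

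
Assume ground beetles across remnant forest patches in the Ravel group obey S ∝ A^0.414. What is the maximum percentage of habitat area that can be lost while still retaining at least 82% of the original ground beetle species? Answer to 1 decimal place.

Need (A_new/A_old)^0.414 = 0.82, so A_new/A_old = 0.82^(1/0.414) = 0.82^2.415
ln(A_new/A_old) = ln 0.82 / 0.414 = -0.1985 / 0.414 = -0.4794
A_new/A_old = e^-0.4794 ≈ 0.6192
Fraction that can be lost = 1 − 0.6192 = 0.3808

38.1%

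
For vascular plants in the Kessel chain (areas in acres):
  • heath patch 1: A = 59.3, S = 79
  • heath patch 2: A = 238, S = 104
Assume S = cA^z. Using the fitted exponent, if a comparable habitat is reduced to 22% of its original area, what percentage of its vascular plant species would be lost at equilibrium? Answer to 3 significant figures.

z = ln(104/79) / ln(238/59.3) = 0.2749 / 1.3897 = 0.1978
S_new/S_old = (A_new/A_old)^z = 0.22^0.1978 = exp(0.1978 × -1.5141) = 0.7411
Fraction lost = 1 − 0.7411 = 0.2589

25.9%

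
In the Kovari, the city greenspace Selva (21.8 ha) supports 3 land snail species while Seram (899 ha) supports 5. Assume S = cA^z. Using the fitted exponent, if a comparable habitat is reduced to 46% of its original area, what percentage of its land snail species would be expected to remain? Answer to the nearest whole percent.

90%

z = ln(5/3) / ln(899/21.8) = 0.5108 / 3.7194 = 0.1373
S_new/S_old = (A_new/A_old)^z = 0.46^0.1373 = exp(0.1373 × -0.7765) = 0.8988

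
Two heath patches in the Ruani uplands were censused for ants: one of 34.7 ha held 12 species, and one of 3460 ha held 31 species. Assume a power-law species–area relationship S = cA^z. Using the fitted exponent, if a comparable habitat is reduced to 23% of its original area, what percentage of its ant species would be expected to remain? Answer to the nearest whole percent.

74%

z = ln(31/12) / ln(3460/34.7) = 0.9491 / 4.6023 = 0.2062
S_new/S_old = (A_new/A_old)^z = 0.23^0.2062 = exp(0.2062 × -1.4697) = 0.7385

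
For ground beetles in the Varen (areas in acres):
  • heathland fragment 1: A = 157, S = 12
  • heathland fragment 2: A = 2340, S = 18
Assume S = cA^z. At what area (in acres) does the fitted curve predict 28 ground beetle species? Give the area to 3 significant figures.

z = ln(18/12) / ln(2340/157) = 0.4055 / 2.7017 = 0.1501
c = 12 / 157^0.1501 = 12 / 2.136 = 5.619
A = (28/5.619)^(1/0.1501) ⇒ ln A = ln(4.984)/0.1501 = 10.7019
A = e^10.7019 ≈ 44440 acres

44400 acres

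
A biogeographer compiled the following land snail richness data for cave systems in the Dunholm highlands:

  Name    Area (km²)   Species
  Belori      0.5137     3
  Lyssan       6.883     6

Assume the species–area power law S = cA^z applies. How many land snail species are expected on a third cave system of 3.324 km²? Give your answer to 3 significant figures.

4.94

z = ln(6/3) / ln(6.883/0.5137) = 0.6931 / 2.5952 = 0.2671
c = 3 / 0.5137^0.2671 = 3 / 0.837 = 3.584
S₃ = 3.584 × 3.324^0.2671 = 3.584 × 1.378 ≈ 4.94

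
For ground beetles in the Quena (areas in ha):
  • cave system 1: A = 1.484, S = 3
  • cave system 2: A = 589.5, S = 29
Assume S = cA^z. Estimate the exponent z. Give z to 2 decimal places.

Taking logs: ln S = ln c + z ln A, so z = (ln S₂ − ln S₁)/(ln A₂ − ln A₁).
z = ln(29/3) / ln(589.5/1.484) = ln(9.667) / ln(397.2) = 2.2687 / 5.9845 = 0.3791

0.38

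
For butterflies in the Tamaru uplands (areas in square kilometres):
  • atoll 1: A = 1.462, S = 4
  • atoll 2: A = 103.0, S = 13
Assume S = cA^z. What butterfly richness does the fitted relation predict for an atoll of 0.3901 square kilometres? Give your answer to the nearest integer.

3

z = ln(13/4) / ln(103/1.462) = 1.1787 / 4.2549 = 0.2770
c = 4 / 1.462^0.2770 = 4 / 1.111 = 3.601
S₃ = 3.601 × 0.3901^0.2770 = 3.601 × 0.7705 ≈ 2.774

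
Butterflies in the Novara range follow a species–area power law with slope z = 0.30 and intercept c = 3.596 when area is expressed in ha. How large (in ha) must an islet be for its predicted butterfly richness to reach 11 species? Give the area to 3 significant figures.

41.6 ha

11 = 3.596 × A^0.3  ⇒  A^0.3 = 11/3.596 = 3.059
ln A = ln(3.059) / 0.3 = 1.1181 / 0.3 = 3.7269
A = e^3.7269 ≈ 41.55 ha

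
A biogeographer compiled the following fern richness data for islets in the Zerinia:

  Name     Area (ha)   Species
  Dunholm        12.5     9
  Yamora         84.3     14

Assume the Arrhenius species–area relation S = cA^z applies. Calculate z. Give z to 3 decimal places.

Taking logs: ln S = ln c + z ln A, so z = (ln S₂ − ln S₁)/(ln A₂ − ln A₁).
z = ln(14/9) / ln(84.3/12.5) = ln(1.556) / ln(6.744) = 0.4418 / 1.9087 = 0.2315

0.231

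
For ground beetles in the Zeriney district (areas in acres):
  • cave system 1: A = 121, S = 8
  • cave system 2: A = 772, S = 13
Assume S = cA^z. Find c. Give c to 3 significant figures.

2.28

z = ln(S₂/S₁) / ln(A₂/A₁) = ln(13/8) / ln(772/121) = 0.4855 / 1.8532 = 0.2620
c = S₁ / A₁^z = 8 / 121^0.2620 = 8 / 3.513 = 2.277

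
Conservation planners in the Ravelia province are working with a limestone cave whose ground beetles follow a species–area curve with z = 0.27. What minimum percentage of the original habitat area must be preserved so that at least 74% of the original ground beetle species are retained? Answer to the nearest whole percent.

33%

Need (A_new/A_old)^0.27 = 0.74, so A_new/A_old = 0.74^(1/0.27) = 0.74^3.704
ln(A_new/A_old) = ln 0.74 / 0.27 = -0.3011 / 0.27 = -1.1152
A_new/A_old = e^-1.1152 ≈ 0.3278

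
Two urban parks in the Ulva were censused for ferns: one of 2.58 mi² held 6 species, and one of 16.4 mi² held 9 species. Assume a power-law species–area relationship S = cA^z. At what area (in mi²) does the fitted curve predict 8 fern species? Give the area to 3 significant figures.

9.58 mi²

z = ln(9/6) / ln(16.4/2.58) = 0.4055 / 1.8495 = 0.2192
c = 6 / 2.58^0.2192 = 6 / 1.231 = 4.874
A = (8/4.874)^(1/0.2192) ⇒ ln A = ln(1.641)/0.2192 = 2.2600
A = e^2.2600 ≈ 9.583 mi²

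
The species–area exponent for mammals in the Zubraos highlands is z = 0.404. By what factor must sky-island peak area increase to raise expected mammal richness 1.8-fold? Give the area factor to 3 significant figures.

4.28

(A₂/A₁)^0.404 = 1.8, so A₂/A₁ = 1.8^(1/0.404) = 1.8^2.475
ln(A₂/A₁) = ln 1.8 / 0.404 = 0.5878 / 0.404 = 1.4549
A₂/A₁ = e^1.4549 ≈ 4.284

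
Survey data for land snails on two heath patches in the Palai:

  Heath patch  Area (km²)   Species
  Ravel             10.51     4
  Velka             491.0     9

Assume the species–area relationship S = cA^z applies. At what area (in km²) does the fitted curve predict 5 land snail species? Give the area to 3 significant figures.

z = ln(9/4) / ln(491/10.51) = 0.8109 / 3.8441 = 0.2110
c = 4 / 10.51^0.2110 = 4 / 1.643 = 2.435
A = (5/2.435)^(1/0.2110) ⇒ ln A = ln(2.053)/0.2110 = 3.4101
A = e^3.4101 ≈ 30.27 km²

30.3 km²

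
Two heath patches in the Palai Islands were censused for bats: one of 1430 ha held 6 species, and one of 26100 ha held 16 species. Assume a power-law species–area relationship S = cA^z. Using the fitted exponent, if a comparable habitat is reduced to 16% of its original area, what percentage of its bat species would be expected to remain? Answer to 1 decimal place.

53.9%

z = ln(16/6) / ln(26100/1430) = 0.9808 / 2.9043 = 0.3377
S_new/S_old = (A_new/A_old)^z = 0.16^0.3377 = exp(0.3377 × -1.8326) = 0.5385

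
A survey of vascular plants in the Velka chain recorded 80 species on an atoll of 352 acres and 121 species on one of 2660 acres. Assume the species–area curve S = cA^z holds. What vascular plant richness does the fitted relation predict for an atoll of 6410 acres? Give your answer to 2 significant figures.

z = ln(121/80) / ln(2660/352) = 0.4138 / 2.0225 = 0.2046
c = 80 / 352^0.2046 = 80 / 3.319 = 24.1
S₃ = 24.1 × 6410^0.2046 = 24.1 × 6.009 ≈ 144.9

140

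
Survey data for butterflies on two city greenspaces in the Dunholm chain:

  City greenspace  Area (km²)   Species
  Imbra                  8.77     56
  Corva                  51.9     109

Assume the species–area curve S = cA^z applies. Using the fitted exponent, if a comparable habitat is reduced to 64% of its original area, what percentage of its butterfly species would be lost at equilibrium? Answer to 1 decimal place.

z = ln(109/56) / ln(51.9/8.77) = 0.6660 / 1.7780 = 0.3746
S_new/S_old = (A_new/A_old)^z = 0.64^0.3746 = exp(0.3746 × -0.4463) = 0.8461
Fraction lost = 1 − 0.8461 = 0.1539

15.4%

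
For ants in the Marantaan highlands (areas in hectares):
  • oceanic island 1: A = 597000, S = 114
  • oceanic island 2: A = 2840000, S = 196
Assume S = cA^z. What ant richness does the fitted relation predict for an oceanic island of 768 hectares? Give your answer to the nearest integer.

z = ln(196/114) / ln(2840000/597000) = 0.5419 / 1.5596 = 0.3475
c = 114 / 597000^0.3475 = 114 / 101.6 = 1.122
S₃ = 1.122 × 768^0.3475 = 1.122 × 10.06 ≈ 11.29

11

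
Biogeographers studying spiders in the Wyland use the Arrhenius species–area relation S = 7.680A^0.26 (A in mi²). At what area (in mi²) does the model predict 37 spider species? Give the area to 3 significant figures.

423 mi²

37 = 7.68 × A^0.26  ⇒  A^0.26 = 37/7.68 = 4.818
ln A = ln(4.818) / 0.26 = 1.5723 / 0.26 = 6.0473
A = e^6.0473 ≈ 423 mi²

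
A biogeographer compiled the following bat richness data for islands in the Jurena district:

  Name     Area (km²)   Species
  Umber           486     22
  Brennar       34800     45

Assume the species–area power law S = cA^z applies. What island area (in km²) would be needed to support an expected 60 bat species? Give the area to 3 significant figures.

z = ln(45/22) / ln(34800/486) = 0.7156 / 4.2712 = 0.1675
c = 22 / 486^0.1675 = 22 / 2.819 = 7.803
A = (60/7.803)^(1/0.1675) ⇒ ln A = ln(7.689)/0.1675 = 12.1744
A = e^12.1744 ≈ 193764 km²

194000 km²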